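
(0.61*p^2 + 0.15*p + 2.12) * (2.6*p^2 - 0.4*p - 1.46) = 1.586*p^4 + 0.146*p^3 + 4.5614*p^2 - 1.067*p - 3.0952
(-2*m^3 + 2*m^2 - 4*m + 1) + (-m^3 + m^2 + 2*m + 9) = -3*m^3 + 3*m^2 - 2*m + 10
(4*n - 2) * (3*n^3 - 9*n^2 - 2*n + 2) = 12*n^4 - 42*n^3 + 10*n^2 + 12*n - 4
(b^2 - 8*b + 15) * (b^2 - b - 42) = b^4 - 9*b^3 - 19*b^2 + 321*b - 630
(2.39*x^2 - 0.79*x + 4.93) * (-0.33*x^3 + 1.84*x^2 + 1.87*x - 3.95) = -0.7887*x^5 + 4.6583*x^4 + 1.3888*x^3 - 1.8466*x^2 + 12.3396*x - 19.4735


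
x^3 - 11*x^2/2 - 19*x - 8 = (x - 8)*(x + 1/2)*(x + 2)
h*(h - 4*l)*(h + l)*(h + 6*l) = h^4 + 3*h^3*l - 22*h^2*l^2 - 24*h*l^3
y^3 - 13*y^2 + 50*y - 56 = (y - 7)*(y - 4)*(y - 2)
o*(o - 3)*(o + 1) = o^3 - 2*o^2 - 3*o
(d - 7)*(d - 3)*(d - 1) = d^3 - 11*d^2 + 31*d - 21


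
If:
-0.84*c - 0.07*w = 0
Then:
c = -0.0833333333333333*w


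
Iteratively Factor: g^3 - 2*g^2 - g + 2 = (g + 1)*(g^2 - 3*g + 2) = (g - 2)*(g + 1)*(g - 1)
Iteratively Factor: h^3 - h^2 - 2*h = (h)*(h^2 - h - 2) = h*(h - 2)*(h + 1)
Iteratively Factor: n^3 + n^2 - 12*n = (n + 4)*(n^2 - 3*n) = n*(n + 4)*(n - 3)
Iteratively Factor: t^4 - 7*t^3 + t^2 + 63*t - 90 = (t + 3)*(t^3 - 10*t^2 + 31*t - 30) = (t - 2)*(t + 3)*(t^2 - 8*t + 15) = (t - 5)*(t - 2)*(t + 3)*(t - 3)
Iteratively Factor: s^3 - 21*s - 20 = (s + 4)*(s^2 - 4*s - 5) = (s - 5)*(s + 4)*(s + 1)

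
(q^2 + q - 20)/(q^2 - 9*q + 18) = (q^2 + q - 20)/(q^2 - 9*q + 18)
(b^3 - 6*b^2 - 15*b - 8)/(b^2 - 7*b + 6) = (b^3 - 6*b^2 - 15*b - 8)/(b^2 - 7*b + 6)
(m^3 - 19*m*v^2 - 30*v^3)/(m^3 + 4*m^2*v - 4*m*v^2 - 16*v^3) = (-m^2 + 2*m*v + 15*v^2)/(-m^2 - 2*m*v + 8*v^2)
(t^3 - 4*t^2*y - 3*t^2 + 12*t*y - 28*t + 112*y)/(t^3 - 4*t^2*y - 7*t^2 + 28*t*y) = (t + 4)/t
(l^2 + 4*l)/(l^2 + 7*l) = (l + 4)/(l + 7)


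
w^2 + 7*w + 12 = (w + 3)*(w + 4)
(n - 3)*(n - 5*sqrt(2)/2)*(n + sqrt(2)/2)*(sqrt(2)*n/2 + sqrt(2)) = sqrt(2)*n^4/2 - 2*n^3 - sqrt(2)*n^3/2 - 17*sqrt(2)*n^2/4 + 2*n^2 + 5*sqrt(2)*n/4 + 12*n + 15*sqrt(2)/2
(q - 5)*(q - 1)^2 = q^3 - 7*q^2 + 11*q - 5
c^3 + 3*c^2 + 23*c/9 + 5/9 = (c + 1/3)*(c + 1)*(c + 5/3)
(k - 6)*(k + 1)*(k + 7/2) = k^3 - 3*k^2/2 - 47*k/2 - 21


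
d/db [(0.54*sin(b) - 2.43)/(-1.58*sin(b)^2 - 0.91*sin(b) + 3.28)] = (0.8532*sin(b)^2 - 7.6788*sin(b) - 0.4401)*cos(b)/(2.4964*sin(b)^4 + 2.8756*sin(b)^3 - 9.5367*sin(b)^2 - 5.9696*sin(b) + 10.7584)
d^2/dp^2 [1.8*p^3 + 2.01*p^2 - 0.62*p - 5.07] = 10.8*p + 4.02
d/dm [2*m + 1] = 2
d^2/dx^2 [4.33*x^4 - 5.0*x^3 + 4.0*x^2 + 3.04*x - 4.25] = 51.96*x^2 - 30.0*x + 8.0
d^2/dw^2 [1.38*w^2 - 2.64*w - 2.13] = 2.76000000000000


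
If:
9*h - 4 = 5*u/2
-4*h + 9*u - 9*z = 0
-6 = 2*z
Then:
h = -63/142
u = -227/71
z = -3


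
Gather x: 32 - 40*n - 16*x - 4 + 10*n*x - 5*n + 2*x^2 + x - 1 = -45*n + 2*x^2 + x*(10*n - 15) + 27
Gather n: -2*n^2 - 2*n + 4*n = -2*n^2 + 2*n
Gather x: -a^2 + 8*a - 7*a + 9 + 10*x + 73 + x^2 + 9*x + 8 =-a^2 + a + x^2 + 19*x + 90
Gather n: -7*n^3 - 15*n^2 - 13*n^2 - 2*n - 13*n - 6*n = -7*n^3 - 28*n^2 - 21*n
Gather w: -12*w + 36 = 36 - 12*w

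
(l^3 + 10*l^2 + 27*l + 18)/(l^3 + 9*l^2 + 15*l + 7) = (l^2 + 9*l + 18)/(l^2 + 8*l + 7)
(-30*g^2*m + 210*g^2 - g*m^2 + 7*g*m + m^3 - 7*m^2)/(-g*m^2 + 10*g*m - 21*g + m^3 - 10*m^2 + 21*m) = (30*g^2 + g*m - m^2)/(g*m - 3*g - m^2 + 3*m)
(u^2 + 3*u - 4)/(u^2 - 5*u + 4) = (u + 4)/(u - 4)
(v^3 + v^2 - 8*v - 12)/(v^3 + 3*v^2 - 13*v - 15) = (v^2 + 4*v + 4)/(v^2 + 6*v + 5)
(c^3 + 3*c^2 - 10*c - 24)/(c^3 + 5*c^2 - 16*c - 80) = (c^2 - c - 6)/(c^2 + c - 20)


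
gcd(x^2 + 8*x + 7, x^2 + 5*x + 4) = x + 1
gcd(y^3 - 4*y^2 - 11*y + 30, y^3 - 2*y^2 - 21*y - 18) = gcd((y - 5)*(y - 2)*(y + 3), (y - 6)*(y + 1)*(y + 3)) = y + 3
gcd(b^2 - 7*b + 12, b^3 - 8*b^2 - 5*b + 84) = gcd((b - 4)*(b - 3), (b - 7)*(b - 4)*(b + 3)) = b - 4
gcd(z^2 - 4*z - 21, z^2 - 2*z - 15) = z + 3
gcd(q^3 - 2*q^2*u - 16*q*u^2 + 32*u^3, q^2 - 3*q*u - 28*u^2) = q + 4*u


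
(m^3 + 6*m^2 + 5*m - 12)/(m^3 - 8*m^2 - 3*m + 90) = (m^2 + 3*m - 4)/(m^2 - 11*m + 30)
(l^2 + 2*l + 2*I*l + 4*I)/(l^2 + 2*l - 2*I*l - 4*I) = (l + 2*I)/(l - 2*I)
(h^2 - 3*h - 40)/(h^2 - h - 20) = (-h^2 + 3*h + 40)/(-h^2 + h + 20)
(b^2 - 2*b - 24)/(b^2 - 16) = (b - 6)/(b - 4)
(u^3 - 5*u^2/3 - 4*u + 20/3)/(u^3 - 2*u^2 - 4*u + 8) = (u - 5/3)/(u - 2)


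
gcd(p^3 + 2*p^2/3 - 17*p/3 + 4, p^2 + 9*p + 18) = p + 3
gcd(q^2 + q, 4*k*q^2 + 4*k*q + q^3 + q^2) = q^2 + q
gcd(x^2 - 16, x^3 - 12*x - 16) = x - 4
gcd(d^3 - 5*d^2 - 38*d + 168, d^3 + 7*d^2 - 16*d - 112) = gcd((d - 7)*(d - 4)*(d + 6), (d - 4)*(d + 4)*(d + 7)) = d - 4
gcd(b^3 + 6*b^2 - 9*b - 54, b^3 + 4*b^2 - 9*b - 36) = b^2 - 9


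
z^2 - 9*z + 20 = (z - 5)*(z - 4)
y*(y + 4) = y^2 + 4*y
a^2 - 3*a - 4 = (a - 4)*(a + 1)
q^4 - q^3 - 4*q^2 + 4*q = q*(q - 2)*(q - 1)*(q + 2)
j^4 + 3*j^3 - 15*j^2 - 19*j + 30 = (j - 3)*(j - 1)*(j + 2)*(j + 5)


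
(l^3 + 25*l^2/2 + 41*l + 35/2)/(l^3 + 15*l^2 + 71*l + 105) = (l + 1/2)/(l + 3)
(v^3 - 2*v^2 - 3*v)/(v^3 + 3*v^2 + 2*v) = (v - 3)/(v + 2)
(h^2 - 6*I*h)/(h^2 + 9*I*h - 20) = h*(h - 6*I)/(h^2 + 9*I*h - 20)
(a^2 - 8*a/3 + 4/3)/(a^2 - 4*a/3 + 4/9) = 3*(a - 2)/(3*a - 2)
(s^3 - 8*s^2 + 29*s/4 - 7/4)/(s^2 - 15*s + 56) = (s^2 - s + 1/4)/(s - 8)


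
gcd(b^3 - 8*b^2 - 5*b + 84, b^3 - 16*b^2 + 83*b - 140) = b^2 - 11*b + 28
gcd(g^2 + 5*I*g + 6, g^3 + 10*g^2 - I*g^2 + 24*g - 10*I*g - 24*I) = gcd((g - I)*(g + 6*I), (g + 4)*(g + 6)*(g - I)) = g - I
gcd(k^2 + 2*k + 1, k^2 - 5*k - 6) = k + 1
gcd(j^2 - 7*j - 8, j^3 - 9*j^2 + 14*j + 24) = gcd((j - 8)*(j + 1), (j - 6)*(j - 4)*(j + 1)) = j + 1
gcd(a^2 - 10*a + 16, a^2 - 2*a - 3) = 1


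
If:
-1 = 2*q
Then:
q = -1/2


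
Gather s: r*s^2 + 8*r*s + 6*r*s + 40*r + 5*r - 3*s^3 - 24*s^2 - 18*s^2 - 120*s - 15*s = 45*r - 3*s^3 + s^2*(r - 42) + s*(14*r - 135)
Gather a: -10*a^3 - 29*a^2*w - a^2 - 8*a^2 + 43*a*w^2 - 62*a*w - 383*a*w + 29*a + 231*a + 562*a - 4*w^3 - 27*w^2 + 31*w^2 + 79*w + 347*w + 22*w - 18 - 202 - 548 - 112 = -10*a^3 + a^2*(-29*w - 9) + a*(43*w^2 - 445*w + 822) - 4*w^3 + 4*w^2 + 448*w - 880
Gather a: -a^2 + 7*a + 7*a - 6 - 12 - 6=-a^2 + 14*a - 24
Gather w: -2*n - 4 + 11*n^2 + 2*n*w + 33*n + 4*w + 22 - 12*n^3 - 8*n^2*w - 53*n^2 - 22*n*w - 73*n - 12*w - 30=-12*n^3 - 42*n^2 - 42*n + w*(-8*n^2 - 20*n - 8) - 12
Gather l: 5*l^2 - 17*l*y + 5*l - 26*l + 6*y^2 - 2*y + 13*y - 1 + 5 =5*l^2 + l*(-17*y - 21) + 6*y^2 + 11*y + 4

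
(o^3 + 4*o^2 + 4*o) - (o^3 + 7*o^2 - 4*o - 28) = -3*o^2 + 8*o + 28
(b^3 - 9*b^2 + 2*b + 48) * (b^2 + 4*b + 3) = b^5 - 5*b^4 - 31*b^3 + 29*b^2 + 198*b + 144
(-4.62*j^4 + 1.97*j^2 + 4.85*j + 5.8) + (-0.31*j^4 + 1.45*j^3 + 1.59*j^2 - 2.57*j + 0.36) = -4.93*j^4 + 1.45*j^3 + 3.56*j^2 + 2.28*j + 6.16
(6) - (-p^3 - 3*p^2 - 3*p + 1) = p^3 + 3*p^2 + 3*p + 5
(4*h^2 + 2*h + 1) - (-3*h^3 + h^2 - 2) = 3*h^3 + 3*h^2 + 2*h + 3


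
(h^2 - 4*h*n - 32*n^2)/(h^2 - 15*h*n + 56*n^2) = (h + 4*n)/(h - 7*n)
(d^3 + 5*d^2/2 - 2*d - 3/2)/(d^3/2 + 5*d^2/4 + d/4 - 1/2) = 2*(2*d^3 + 5*d^2 - 4*d - 3)/(2*d^3 + 5*d^2 + d - 2)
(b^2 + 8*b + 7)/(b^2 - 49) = (b + 1)/(b - 7)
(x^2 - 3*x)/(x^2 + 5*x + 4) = x*(x - 3)/(x^2 + 5*x + 4)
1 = 1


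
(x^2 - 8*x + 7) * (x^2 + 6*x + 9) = x^4 - 2*x^3 - 32*x^2 - 30*x + 63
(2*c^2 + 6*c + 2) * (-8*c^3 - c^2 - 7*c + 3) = -16*c^5 - 50*c^4 - 36*c^3 - 38*c^2 + 4*c + 6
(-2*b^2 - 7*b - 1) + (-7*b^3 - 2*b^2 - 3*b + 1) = -7*b^3 - 4*b^2 - 10*b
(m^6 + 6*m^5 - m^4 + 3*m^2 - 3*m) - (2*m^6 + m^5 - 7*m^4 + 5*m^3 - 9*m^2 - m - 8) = -m^6 + 5*m^5 + 6*m^4 - 5*m^3 + 12*m^2 - 2*m + 8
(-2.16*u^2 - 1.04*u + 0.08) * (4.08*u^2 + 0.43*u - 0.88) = -8.8128*u^4 - 5.172*u^3 + 1.78*u^2 + 0.9496*u - 0.0704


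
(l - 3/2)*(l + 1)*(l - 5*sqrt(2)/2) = l^3 - 5*sqrt(2)*l^2/2 - l^2/2 - 3*l/2 + 5*sqrt(2)*l/4 + 15*sqrt(2)/4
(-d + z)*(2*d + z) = -2*d^2 + d*z + z^2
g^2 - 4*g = g*(g - 4)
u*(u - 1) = u^2 - u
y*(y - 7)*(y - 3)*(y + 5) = y^4 - 5*y^3 - 29*y^2 + 105*y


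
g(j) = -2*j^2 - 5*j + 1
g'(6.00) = -29.00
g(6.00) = -101.00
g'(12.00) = -53.00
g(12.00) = -347.00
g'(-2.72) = 5.88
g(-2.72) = -0.20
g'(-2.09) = 3.36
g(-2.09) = 2.71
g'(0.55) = -7.20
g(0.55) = -2.36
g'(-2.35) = 4.40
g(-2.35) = 1.70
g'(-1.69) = 1.76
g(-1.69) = 3.74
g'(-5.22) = 15.88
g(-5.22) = -27.40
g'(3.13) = -17.52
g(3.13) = -34.24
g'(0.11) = -5.44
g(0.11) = 0.43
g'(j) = -4*j - 5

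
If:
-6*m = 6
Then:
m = -1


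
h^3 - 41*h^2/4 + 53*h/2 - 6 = (h - 6)*(h - 4)*(h - 1/4)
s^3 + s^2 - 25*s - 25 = (s - 5)*(s + 1)*(s + 5)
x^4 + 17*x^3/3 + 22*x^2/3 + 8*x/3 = x*(x + 2/3)*(x + 1)*(x + 4)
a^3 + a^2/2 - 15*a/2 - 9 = (a - 3)*(a + 3/2)*(a + 2)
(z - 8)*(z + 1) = z^2 - 7*z - 8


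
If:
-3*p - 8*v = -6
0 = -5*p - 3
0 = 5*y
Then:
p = -3/5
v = 39/40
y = 0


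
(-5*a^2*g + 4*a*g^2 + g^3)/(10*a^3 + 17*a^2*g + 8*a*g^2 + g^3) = g*(-a + g)/(2*a^2 + 3*a*g + g^2)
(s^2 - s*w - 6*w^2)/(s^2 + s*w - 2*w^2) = (s - 3*w)/(s - w)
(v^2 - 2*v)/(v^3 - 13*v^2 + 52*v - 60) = v/(v^2 - 11*v + 30)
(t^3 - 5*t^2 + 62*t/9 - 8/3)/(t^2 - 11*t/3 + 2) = t - 4/3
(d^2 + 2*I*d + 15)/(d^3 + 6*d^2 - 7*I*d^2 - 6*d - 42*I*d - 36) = (d^2 + 2*I*d + 15)/(d^3 + d^2*(6 - 7*I) + d*(-6 - 42*I) - 36)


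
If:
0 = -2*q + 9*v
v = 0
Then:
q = 0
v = 0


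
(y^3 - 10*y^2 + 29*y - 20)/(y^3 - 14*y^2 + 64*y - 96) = (y^2 - 6*y + 5)/(y^2 - 10*y + 24)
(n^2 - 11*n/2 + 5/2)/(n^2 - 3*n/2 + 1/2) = (n - 5)/(n - 1)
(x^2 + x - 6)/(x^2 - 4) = (x + 3)/(x + 2)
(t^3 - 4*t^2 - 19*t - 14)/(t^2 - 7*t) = t + 3 + 2/t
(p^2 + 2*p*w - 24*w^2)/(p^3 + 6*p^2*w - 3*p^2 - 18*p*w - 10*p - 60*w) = (p - 4*w)/(p^2 - 3*p - 10)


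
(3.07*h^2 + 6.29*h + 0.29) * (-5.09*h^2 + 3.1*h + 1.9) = -15.6263*h^4 - 22.4991*h^3 + 23.8559*h^2 + 12.85*h + 0.551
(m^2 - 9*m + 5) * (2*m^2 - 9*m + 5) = 2*m^4 - 27*m^3 + 96*m^2 - 90*m + 25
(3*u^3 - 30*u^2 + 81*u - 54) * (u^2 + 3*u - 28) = 3*u^5 - 21*u^4 - 93*u^3 + 1029*u^2 - 2430*u + 1512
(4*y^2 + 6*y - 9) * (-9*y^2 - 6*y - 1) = -36*y^4 - 78*y^3 + 41*y^2 + 48*y + 9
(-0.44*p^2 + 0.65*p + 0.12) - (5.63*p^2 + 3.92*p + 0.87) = -6.07*p^2 - 3.27*p - 0.75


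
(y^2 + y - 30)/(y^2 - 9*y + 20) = (y + 6)/(y - 4)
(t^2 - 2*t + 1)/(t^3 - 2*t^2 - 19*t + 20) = (t - 1)/(t^2 - t - 20)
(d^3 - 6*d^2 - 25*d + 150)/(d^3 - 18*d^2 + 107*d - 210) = (d + 5)/(d - 7)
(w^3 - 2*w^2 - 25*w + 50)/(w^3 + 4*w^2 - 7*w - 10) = (w - 5)/(w + 1)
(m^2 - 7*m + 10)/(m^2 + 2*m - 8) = (m - 5)/(m + 4)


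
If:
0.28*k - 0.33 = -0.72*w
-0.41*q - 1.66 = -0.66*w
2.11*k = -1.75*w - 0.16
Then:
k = -0.67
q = -2.89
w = 0.72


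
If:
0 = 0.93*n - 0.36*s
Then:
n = 0.387096774193548*s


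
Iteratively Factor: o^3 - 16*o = (o + 4)*(o^2 - 4*o) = (o - 4)*(o + 4)*(o)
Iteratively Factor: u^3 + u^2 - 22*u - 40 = (u + 4)*(u^2 - 3*u - 10) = (u - 5)*(u + 4)*(u + 2)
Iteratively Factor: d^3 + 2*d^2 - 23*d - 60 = (d + 3)*(d^2 - d - 20) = (d + 3)*(d + 4)*(d - 5)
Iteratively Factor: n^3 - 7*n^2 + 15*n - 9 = (n - 3)*(n^2 - 4*n + 3) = (n - 3)^2*(n - 1)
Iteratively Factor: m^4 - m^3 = (m - 1)*(m^3) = m*(m - 1)*(m^2) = m^2*(m - 1)*(m)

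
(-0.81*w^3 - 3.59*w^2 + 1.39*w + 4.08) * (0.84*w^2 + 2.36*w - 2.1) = -0.6804*w^5 - 4.9272*w^4 - 5.6038*w^3 + 14.2466*w^2 + 6.7098*w - 8.568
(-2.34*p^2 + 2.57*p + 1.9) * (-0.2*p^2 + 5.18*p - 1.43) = 0.468*p^4 - 12.6352*p^3 + 16.2788*p^2 + 6.1669*p - 2.717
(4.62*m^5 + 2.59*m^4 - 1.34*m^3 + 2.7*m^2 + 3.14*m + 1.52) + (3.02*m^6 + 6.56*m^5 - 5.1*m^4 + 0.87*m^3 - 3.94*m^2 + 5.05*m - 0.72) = 3.02*m^6 + 11.18*m^5 - 2.51*m^4 - 0.47*m^3 - 1.24*m^2 + 8.19*m + 0.8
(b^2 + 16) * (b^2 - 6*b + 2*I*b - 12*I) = b^4 - 6*b^3 + 2*I*b^3 + 16*b^2 - 12*I*b^2 - 96*b + 32*I*b - 192*I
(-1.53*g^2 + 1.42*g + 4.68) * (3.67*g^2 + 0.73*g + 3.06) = -5.6151*g^4 + 4.0945*g^3 + 13.5304*g^2 + 7.7616*g + 14.3208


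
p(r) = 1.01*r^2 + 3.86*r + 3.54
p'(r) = 2.02*r + 3.86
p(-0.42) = 2.10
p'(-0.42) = 3.01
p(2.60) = 20.40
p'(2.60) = 9.11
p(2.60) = 20.40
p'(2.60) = 9.11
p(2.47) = 19.24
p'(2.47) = 8.85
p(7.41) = 87.60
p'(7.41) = 18.83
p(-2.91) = 0.86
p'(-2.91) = -2.02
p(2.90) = 23.23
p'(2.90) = 9.72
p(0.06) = 3.78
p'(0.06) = 3.98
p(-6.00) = 16.74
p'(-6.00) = -8.26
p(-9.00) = 50.61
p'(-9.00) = -14.32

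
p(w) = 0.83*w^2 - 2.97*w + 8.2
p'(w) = 1.66*w - 2.97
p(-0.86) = 11.37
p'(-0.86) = -4.40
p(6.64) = 25.07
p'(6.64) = 8.05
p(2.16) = 5.66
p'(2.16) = 0.62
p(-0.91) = 11.59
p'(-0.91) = -4.48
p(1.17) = 5.86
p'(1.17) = -1.03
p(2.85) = 6.48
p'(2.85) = 1.76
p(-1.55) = 14.80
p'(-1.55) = -5.54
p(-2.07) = 17.90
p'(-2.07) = -6.41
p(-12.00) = 163.36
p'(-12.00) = -22.89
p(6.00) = 20.26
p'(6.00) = 6.99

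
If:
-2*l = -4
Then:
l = 2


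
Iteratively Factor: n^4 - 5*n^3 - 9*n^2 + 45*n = (n - 5)*(n^3 - 9*n) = n*(n - 5)*(n^2 - 9) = n*(n - 5)*(n + 3)*(n - 3)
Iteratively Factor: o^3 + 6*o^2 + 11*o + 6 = (o + 3)*(o^2 + 3*o + 2) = (o + 1)*(o + 3)*(o + 2)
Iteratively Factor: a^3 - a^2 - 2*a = (a)*(a^2 - a - 2) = a*(a - 2)*(a + 1)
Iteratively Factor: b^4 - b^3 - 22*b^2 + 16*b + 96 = (b + 4)*(b^3 - 5*b^2 - 2*b + 24) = (b + 2)*(b + 4)*(b^2 - 7*b + 12) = (b - 3)*(b + 2)*(b + 4)*(b - 4)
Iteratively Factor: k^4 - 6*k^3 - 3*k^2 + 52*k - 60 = (k - 2)*(k^3 - 4*k^2 - 11*k + 30) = (k - 5)*(k - 2)*(k^2 + k - 6) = (k - 5)*(k - 2)^2*(k + 3)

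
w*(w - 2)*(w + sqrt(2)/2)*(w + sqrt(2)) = w^4 - 2*w^3 + 3*sqrt(2)*w^3/2 - 3*sqrt(2)*w^2 + w^2 - 2*w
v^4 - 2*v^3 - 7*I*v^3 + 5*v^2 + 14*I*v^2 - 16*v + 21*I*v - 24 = (v - 3)*(v + 1)*(v - 8*I)*(v + I)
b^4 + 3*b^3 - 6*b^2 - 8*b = b*(b - 2)*(b + 1)*(b + 4)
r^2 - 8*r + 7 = (r - 7)*(r - 1)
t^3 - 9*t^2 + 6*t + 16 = (t - 8)*(t - 2)*(t + 1)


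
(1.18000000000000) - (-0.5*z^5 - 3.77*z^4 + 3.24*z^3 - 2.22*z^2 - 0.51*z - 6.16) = 0.5*z^5 + 3.77*z^4 - 3.24*z^3 + 2.22*z^2 + 0.51*z + 7.34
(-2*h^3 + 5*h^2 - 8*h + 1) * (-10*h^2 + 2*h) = 20*h^5 - 54*h^4 + 90*h^3 - 26*h^2 + 2*h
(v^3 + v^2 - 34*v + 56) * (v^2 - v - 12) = v^5 - 47*v^3 + 78*v^2 + 352*v - 672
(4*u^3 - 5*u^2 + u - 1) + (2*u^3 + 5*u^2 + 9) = 6*u^3 + u + 8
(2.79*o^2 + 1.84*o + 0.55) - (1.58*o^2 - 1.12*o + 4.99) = 1.21*o^2 + 2.96*o - 4.44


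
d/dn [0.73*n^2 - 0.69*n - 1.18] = 1.46*n - 0.69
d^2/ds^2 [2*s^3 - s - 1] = 12*s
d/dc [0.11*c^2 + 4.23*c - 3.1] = 0.22*c + 4.23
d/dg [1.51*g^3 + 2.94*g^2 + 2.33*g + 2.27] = 4.53*g^2 + 5.88*g + 2.33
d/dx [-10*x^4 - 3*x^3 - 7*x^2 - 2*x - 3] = -40*x^3 - 9*x^2 - 14*x - 2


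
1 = 1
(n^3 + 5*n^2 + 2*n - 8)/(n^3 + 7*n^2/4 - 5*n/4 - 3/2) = 4*(n + 4)/(4*n + 3)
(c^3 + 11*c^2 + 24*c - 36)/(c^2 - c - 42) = (c^2 + 5*c - 6)/(c - 7)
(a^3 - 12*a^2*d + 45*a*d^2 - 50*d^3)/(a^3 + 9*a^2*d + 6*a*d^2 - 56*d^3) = (a^2 - 10*a*d + 25*d^2)/(a^2 + 11*a*d + 28*d^2)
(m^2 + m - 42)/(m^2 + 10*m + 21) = (m - 6)/(m + 3)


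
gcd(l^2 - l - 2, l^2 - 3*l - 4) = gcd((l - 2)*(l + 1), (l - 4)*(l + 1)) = l + 1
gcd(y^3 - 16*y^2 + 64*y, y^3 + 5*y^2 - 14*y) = y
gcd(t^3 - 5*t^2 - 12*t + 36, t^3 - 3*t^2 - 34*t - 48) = t + 3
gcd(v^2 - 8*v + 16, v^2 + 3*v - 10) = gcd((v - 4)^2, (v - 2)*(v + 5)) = 1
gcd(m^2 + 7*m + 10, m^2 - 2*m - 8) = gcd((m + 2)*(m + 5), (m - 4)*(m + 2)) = m + 2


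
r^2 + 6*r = r*(r + 6)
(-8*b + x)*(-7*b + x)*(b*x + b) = 56*b^3*x + 56*b^3 - 15*b^2*x^2 - 15*b^2*x + b*x^3 + b*x^2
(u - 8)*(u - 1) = u^2 - 9*u + 8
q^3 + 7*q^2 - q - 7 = (q - 1)*(q + 1)*(q + 7)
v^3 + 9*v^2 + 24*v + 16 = (v + 1)*(v + 4)^2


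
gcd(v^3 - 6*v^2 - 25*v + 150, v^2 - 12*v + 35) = v - 5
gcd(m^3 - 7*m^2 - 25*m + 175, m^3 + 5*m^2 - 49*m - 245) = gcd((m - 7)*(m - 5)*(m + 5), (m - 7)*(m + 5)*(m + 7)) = m^2 - 2*m - 35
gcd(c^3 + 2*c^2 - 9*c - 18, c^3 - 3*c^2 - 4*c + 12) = c^2 - c - 6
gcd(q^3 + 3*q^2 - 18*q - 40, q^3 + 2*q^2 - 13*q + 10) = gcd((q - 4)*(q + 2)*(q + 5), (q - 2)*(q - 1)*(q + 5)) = q + 5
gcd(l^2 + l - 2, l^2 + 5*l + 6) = l + 2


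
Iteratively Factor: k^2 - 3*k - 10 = (k - 5)*(k + 2)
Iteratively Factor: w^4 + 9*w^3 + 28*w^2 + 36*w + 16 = (w + 1)*(w^3 + 8*w^2 + 20*w + 16) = (w + 1)*(w + 2)*(w^2 + 6*w + 8) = (w + 1)*(w + 2)^2*(w + 4)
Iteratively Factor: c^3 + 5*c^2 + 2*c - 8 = (c + 2)*(c^2 + 3*c - 4) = (c - 1)*(c + 2)*(c + 4)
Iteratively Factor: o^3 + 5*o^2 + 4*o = (o)*(o^2 + 5*o + 4) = o*(o + 4)*(o + 1)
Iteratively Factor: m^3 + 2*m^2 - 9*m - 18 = (m + 2)*(m^2 - 9) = (m - 3)*(m + 2)*(m + 3)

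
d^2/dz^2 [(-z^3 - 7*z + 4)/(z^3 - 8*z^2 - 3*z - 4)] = 4*(-4*z^6 - 15*z^5 + 84*z^4 - 351*z^3 + 264*z^2 + 480*z - 4)/(z^9 - 24*z^8 + 183*z^7 - 380*z^6 - 357*z^5 - 912*z^4 - 555*z^3 - 492*z^2 - 144*z - 64)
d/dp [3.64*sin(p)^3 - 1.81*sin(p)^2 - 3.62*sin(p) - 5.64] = (10.92*sin(p)^2 - 3.62*sin(p) - 3.62)*cos(p)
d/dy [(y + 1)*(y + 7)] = 2*y + 8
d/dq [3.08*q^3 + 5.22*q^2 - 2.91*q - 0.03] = 9.24*q^2 + 10.44*q - 2.91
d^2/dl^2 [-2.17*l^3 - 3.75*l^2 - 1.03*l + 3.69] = -13.02*l - 7.5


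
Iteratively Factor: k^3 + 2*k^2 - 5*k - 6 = (k - 2)*(k^2 + 4*k + 3) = (k - 2)*(k + 3)*(k + 1)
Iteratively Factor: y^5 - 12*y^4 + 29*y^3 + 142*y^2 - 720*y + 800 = (y - 2)*(y^4 - 10*y^3 + 9*y^2 + 160*y - 400) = (y - 4)*(y - 2)*(y^3 - 6*y^2 - 15*y + 100) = (y - 4)*(y - 2)*(y + 4)*(y^2 - 10*y + 25) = (y - 5)*(y - 4)*(y - 2)*(y + 4)*(y - 5)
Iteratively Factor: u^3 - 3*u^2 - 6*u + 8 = (u - 1)*(u^2 - 2*u - 8) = (u - 4)*(u - 1)*(u + 2)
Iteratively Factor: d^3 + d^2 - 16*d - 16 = (d - 4)*(d^2 + 5*d + 4) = (d - 4)*(d + 4)*(d + 1)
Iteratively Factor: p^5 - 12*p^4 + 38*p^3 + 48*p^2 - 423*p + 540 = (p + 3)*(p^4 - 15*p^3 + 83*p^2 - 201*p + 180) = (p - 5)*(p + 3)*(p^3 - 10*p^2 + 33*p - 36) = (p - 5)*(p - 3)*(p + 3)*(p^2 - 7*p + 12) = (p - 5)*(p - 4)*(p - 3)*(p + 3)*(p - 3)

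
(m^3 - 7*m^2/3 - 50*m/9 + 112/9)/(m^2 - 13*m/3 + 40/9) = (3*m^2 + m - 14)/(3*m - 5)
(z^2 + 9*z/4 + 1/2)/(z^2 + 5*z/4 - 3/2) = (4*z + 1)/(4*z - 3)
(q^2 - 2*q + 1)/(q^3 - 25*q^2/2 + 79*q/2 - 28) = 2*(q - 1)/(2*q^2 - 23*q + 56)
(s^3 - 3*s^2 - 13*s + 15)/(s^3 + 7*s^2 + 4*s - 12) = (s^2 - 2*s - 15)/(s^2 + 8*s + 12)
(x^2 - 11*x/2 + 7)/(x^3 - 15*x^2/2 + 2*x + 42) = (x - 2)/(x^2 - 4*x - 12)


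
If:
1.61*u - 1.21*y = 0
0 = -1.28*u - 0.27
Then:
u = -0.21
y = -0.28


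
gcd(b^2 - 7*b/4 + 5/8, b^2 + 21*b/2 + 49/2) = 1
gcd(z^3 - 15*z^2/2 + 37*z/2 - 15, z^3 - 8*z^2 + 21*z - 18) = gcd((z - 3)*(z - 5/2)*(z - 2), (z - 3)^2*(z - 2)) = z^2 - 5*z + 6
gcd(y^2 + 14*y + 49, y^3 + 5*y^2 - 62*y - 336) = y + 7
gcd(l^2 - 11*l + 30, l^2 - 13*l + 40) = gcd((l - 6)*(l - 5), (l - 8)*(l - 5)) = l - 5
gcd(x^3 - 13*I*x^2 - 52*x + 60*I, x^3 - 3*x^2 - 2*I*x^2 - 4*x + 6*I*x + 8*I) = x - 2*I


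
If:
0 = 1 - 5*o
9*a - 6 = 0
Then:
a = 2/3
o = 1/5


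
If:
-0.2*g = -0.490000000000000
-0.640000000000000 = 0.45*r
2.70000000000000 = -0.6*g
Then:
No Solution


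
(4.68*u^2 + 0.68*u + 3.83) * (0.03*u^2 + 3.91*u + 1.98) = 0.1404*u^4 + 18.3192*u^3 + 12.0401*u^2 + 16.3217*u + 7.5834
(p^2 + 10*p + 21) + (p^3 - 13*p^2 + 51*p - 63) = p^3 - 12*p^2 + 61*p - 42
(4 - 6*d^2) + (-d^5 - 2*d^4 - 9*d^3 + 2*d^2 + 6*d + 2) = -d^5 - 2*d^4 - 9*d^3 - 4*d^2 + 6*d + 6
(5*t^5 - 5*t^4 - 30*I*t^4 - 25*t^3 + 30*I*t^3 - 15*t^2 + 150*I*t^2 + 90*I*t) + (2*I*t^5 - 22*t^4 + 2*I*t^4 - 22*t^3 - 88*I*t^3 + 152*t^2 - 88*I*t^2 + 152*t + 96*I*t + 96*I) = 5*t^5 + 2*I*t^5 - 27*t^4 - 28*I*t^4 - 47*t^3 - 58*I*t^3 + 137*t^2 + 62*I*t^2 + 152*t + 186*I*t + 96*I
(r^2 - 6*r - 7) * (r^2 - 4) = r^4 - 6*r^3 - 11*r^2 + 24*r + 28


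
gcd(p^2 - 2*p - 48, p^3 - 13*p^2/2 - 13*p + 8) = p - 8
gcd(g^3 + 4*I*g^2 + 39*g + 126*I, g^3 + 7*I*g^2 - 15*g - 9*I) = g + 3*I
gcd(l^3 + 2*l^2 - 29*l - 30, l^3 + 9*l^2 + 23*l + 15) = l + 1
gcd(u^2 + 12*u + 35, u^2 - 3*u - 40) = u + 5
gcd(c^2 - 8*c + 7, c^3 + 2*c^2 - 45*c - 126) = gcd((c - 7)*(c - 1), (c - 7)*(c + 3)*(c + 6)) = c - 7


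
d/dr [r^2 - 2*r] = 2*r - 2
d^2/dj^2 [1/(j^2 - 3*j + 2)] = 2*(-j^2 + 3*j + (2*j - 3)^2 - 2)/(j^2 - 3*j + 2)^3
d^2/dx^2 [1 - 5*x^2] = -10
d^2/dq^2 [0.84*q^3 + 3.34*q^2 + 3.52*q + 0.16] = 5.04*q + 6.68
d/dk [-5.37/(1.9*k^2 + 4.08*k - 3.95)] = (20.406*k + 21.9096)/(1.9*k^2 + 4.08*k - 3.95)^2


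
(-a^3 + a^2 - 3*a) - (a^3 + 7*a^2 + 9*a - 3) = -2*a^3 - 6*a^2 - 12*a + 3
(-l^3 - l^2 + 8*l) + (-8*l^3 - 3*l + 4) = -9*l^3 - l^2 + 5*l + 4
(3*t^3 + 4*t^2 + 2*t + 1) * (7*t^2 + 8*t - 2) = 21*t^5 + 52*t^4 + 40*t^3 + 15*t^2 + 4*t - 2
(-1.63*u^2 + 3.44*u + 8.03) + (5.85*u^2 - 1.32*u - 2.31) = 4.22*u^2 + 2.12*u + 5.72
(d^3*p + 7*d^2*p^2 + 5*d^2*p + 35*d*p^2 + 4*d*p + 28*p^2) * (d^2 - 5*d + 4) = d^5*p + 7*d^4*p^2 - 17*d^3*p - 119*d^2*p^2 + 16*d*p + 112*p^2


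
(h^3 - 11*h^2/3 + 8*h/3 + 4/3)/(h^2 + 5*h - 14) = (3*h^2 - 5*h - 2)/(3*(h + 7))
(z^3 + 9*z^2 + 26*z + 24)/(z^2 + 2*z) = z + 7 + 12/z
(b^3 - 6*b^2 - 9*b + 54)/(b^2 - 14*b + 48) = (b^2 - 9)/(b - 8)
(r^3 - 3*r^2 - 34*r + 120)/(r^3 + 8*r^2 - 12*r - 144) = (r - 5)/(r + 6)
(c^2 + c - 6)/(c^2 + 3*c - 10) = (c + 3)/(c + 5)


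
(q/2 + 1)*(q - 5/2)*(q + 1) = q^3/2 + q^2/4 - 11*q/4 - 5/2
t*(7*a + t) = 7*a*t + t^2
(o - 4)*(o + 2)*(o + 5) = o^3 + 3*o^2 - 18*o - 40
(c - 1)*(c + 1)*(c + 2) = c^3 + 2*c^2 - c - 2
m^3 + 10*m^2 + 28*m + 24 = (m + 2)^2*(m + 6)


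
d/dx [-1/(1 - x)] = -1/(x - 1)^2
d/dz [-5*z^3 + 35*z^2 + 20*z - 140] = -15*z^2 + 70*z + 20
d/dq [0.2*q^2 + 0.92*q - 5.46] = 0.4*q + 0.92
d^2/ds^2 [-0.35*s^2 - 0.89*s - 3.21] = -0.700000000000000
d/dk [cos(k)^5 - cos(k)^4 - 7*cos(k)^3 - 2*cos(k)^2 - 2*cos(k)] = (-5*cos(k)^4 + 4*cos(k)^3 + 21*cos(k)^2 + 4*cos(k) + 2)*sin(k)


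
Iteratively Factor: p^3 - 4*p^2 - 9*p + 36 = (p - 3)*(p^2 - p - 12) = (p - 3)*(p + 3)*(p - 4)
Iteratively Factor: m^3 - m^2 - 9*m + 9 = (m - 3)*(m^2 + 2*m - 3) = (m - 3)*(m + 3)*(m - 1)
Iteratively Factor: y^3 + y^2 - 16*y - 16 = (y + 4)*(y^2 - 3*y - 4) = (y + 1)*(y + 4)*(y - 4)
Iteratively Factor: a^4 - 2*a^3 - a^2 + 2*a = (a - 2)*(a^3 - a) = a*(a - 2)*(a^2 - 1) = a*(a - 2)*(a + 1)*(a - 1)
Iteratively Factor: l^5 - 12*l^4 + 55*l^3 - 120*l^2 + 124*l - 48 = (l - 2)*(l^4 - 10*l^3 + 35*l^2 - 50*l + 24) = (l - 2)*(l - 1)*(l^3 - 9*l^2 + 26*l - 24) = (l - 4)*(l - 2)*(l - 1)*(l^2 - 5*l + 6) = (l - 4)*(l - 3)*(l - 2)*(l - 1)*(l - 2)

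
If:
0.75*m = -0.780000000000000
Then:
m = -1.04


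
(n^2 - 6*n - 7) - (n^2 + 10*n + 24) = -16*n - 31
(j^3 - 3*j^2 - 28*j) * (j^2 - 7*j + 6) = j^5 - 10*j^4 - j^3 + 178*j^2 - 168*j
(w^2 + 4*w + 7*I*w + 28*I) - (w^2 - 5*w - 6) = 9*w + 7*I*w + 6 + 28*I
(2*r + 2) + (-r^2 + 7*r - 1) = -r^2 + 9*r + 1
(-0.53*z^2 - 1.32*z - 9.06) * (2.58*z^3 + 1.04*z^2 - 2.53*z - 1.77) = -1.3674*z^5 - 3.9568*z^4 - 23.4067*z^3 - 5.1447*z^2 + 25.2582*z + 16.0362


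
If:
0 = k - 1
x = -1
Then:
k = 1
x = -1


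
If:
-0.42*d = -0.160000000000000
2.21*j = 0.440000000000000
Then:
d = 0.38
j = 0.20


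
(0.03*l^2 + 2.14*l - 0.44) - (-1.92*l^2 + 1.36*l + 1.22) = 1.95*l^2 + 0.78*l - 1.66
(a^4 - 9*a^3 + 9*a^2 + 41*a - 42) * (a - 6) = a^5 - 15*a^4 + 63*a^3 - 13*a^2 - 288*a + 252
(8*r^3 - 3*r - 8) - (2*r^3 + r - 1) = 6*r^3 - 4*r - 7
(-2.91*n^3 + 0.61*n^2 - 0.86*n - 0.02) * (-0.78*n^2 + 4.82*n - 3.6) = 2.2698*n^5 - 14.502*n^4 + 14.087*n^3 - 6.3256*n^2 + 2.9996*n + 0.072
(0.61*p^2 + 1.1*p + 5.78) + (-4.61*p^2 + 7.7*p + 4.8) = -4.0*p^2 + 8.8*p + 10.58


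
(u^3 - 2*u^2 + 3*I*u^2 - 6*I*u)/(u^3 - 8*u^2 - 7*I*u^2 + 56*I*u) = (u^2 + u*(-2 + 3*I) - 6*I)/(u^2 - u*(8 + 7*I) + 56*I)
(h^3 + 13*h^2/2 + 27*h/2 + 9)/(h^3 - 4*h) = (2*h^2 + 9*h + 9)/(2*h*(h - 2))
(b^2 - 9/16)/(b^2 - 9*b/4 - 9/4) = (b - 3/4)/(b - 3)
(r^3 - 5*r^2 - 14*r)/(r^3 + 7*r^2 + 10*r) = (r - 7)/(r + 5)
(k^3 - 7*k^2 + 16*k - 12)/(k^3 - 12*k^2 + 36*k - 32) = (k - 3)/(k - 8)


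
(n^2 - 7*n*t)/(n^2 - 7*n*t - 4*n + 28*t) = n/(n - 4)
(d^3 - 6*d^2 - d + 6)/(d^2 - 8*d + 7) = (d^2 - 5*d - 6)/(d - 7)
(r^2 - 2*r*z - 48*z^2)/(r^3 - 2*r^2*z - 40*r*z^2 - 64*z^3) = (r + 6*z)/(r^2 + 6*r*z + 8*z^2)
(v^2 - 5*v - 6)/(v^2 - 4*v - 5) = (v - 6)/(v - 5)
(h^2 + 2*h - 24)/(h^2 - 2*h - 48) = (h - 4)/(h - 8)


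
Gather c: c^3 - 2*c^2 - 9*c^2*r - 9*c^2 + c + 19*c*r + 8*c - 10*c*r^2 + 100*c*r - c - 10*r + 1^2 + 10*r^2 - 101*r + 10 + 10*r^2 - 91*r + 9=c^3 + c^2*(-9*r - 11) + c*(-10*r^2 + 119*r + 8) + 20*r^2 - 202*r + 20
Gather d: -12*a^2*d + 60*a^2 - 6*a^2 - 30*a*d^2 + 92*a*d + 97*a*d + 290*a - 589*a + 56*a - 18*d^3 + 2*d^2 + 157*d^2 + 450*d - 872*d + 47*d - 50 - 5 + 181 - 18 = 54*a^2 - 243*a - 18*d^3 + d^2*(159 - 30*a) + d*(-12*a^2 + 189*a - 375) + 108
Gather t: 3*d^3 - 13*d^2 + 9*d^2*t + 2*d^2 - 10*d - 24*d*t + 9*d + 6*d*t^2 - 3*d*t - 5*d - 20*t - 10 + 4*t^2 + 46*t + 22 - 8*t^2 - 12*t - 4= 3*d^3 - 11*d^2 - 6*d + t^2*(6*d - 4) + t*(9*d^2 - 27*d + 14) + 8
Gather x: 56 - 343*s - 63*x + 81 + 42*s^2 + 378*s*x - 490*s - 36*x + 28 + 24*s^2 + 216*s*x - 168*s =66*s^2 - 1001*s + x*(594*s - 99) + 165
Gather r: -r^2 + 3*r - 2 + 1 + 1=-r^2 + 3*r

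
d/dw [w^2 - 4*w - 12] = 2*w - 4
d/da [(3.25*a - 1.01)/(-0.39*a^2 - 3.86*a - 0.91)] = (1.2675*a^2 - 0.787800000000001*a - 6.8561)/(0.1521*a^4 + 3.0108*a^3 + 15.6094*a^2 + 7.0252*a + 0.8281)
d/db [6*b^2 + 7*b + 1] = 12*b + 7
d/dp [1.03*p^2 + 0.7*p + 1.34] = 2.06*p + 0.7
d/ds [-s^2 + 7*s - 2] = 7 - 2*s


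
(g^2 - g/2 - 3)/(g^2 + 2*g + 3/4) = 2*(g - 2)/(2*g + 1)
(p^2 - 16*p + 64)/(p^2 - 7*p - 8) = (p - 8)/(p + 1)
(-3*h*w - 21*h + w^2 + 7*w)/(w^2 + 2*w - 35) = (-3*h + w)/(w - 5)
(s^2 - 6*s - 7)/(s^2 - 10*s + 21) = (s + 1)/(s - 3)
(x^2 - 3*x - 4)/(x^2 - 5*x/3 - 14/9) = 9*(-x^2 + 3*x + 4)/(-9*x^2 + 15*x + 14)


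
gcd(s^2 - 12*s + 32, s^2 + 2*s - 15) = 1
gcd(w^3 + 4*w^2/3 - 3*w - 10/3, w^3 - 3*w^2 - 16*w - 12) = w^2 + 3*w + 2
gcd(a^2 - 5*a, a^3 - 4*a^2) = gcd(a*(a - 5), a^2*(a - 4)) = a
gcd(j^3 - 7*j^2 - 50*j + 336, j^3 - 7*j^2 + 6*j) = j - 6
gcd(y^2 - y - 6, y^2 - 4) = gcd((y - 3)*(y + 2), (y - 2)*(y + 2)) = y + 2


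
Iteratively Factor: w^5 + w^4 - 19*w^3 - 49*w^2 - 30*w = (w + 2)*(w^4 - w^3 - 17*w^2 - 15*w) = w*(w + 2)*(w^3 - w^2 - 17*w - 15) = w*(w - 5)*(w + 2)*(w^2 + 4*w + 3) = w*(w - 5)*(w + 2)*(w + 3)*(w + 1)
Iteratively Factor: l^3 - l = (l - 1)*(l^2 + l) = l*(l - 1)*(l + 1)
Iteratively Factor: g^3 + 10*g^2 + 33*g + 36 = (g + 3)*(g^2 + 7*g + 12) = (g + 3)^2*(g + 4)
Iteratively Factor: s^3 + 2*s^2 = (s)*(s^2 + 2*s) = s*(s + 2)*(s)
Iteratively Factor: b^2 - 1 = (b - 1)*(b + 1)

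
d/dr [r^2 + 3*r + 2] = 2*r + 3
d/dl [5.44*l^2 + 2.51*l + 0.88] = 10.88*l + 2.51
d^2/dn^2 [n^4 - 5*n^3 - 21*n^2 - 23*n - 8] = 12*n^2 - 30*n - 42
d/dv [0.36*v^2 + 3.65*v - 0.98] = 0.72*v + 3.65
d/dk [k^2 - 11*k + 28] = 2*k - 11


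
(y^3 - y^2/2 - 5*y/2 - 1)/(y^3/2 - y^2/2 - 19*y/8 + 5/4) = 4*(2*y^3 - y^2 - 5*y - 2)/(4*y^3 - 4*y^2 - 19*y + 10)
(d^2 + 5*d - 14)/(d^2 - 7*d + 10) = (d + 7)/(d - 5)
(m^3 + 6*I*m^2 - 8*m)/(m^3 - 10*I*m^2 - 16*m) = (-m^2 - 6*I*m + 8)/(-m^2 + 10*I*m + 16)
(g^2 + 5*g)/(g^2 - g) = (g + 5)/(g - 1)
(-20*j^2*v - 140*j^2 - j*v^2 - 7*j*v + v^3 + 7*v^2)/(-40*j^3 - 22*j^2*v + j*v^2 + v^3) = (v + 7)/(2*j + v)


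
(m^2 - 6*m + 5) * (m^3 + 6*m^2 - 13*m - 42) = m^5 - 44*m^3 + 66*m^2 + 187*m - 210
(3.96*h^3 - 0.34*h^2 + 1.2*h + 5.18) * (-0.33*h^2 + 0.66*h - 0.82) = -1.3068*h^5 + 2.7258*h^4 - 3.8676*h^3 - 0.6386*h^2 + 2.4348*h - 4.2476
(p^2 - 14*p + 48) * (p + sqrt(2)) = p^3 - 14*p^2 + sqrt(2)*p^2 - 14*sqrt(2)*p + 48*p + 48*sqrt(2)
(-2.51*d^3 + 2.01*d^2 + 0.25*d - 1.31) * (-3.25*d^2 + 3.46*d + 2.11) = 8.1575*d^5 - 15.2171*d^4 + 0.846*d^3 + 9.3636*d^2 - 4.0051*d - 2.7641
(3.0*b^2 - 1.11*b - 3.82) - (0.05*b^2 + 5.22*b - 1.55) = 2.95*b^2 - 6.33*b - 2.27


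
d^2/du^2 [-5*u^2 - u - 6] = -10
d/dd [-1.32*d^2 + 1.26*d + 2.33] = 1.26 - 2.64*d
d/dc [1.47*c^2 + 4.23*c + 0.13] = 2.94*c + 4.23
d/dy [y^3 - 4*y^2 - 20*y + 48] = 3*y^2 - 8*y - 20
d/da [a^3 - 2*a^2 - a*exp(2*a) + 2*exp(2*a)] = 3*a^2 - 2*a*exp(2*a) - 4*a + 3*exp(2*a)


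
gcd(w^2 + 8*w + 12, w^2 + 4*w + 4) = w + 2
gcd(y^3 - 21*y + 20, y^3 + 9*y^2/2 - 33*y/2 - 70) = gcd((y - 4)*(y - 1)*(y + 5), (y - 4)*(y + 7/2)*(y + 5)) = y^2 + y - 20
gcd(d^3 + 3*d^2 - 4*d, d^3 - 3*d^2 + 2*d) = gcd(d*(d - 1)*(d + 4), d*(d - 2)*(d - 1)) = d^2 - d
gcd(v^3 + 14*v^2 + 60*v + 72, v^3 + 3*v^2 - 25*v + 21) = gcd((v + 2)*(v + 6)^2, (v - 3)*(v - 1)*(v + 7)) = 1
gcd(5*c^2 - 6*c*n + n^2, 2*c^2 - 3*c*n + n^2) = c - n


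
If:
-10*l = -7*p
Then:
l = 7*p/10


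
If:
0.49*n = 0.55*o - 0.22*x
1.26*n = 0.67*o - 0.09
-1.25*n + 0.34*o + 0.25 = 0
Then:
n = 0.48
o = 1.04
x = 1.53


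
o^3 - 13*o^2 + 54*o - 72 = (o - 6)*(o - 4)*(o - 3)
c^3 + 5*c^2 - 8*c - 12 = (c - 2)*(c + 1)*(c + 6)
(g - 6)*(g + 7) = g^2 + g - 42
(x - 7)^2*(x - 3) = x^3 - 17*x^2 + 91*x - 147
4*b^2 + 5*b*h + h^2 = (b + h)*(4*b + h)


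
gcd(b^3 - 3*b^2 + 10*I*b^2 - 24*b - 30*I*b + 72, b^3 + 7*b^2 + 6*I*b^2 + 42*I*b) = b + 6*I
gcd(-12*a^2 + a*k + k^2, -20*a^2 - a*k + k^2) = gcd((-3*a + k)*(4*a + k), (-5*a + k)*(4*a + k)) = 4*a + k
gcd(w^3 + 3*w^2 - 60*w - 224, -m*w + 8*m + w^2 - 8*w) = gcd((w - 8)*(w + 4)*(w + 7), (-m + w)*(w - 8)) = w - 8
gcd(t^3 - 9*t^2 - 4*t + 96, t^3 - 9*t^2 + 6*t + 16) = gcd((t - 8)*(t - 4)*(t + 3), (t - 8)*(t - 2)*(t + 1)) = t - 8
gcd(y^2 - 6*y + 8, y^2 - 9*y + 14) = y - 2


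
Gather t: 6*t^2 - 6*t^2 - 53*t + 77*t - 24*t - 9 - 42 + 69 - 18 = 0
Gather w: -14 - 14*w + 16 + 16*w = 2*w + 2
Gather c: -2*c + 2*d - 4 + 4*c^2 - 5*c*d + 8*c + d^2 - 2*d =4*c^2 + c*(6 - 5*d) + d^2 - 4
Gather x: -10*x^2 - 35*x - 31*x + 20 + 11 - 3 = -10*x^2 - 66*x + 28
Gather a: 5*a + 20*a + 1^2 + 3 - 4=25*a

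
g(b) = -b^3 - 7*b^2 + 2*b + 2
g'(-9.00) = -115.00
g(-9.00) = 146.00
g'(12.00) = -598.00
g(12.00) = -2710.00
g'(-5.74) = -16.48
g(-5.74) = -50.99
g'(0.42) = -4.41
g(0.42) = 1.53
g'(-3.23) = 15.92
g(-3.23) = -43.79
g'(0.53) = -6.26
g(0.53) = 0.94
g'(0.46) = -5.07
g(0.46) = 1.34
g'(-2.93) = 17.27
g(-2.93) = -38.80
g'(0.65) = -8.37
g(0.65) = 0.07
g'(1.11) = -17.24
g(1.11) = -5.77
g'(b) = -3*b^2 - 14*b + 2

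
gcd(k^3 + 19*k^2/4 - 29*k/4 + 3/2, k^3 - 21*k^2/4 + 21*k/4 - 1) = k^2 - 5*k/4 + 1/4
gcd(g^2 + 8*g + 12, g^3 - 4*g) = g + 2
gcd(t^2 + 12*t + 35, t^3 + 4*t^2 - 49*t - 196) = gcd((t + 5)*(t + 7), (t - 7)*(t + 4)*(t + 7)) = t + 7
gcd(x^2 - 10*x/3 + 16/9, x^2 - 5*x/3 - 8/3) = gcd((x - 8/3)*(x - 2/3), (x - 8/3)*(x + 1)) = x - 8/3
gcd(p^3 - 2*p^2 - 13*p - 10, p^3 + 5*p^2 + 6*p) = p + 2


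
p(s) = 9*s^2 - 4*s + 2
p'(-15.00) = -274.00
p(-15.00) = 2087.00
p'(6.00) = 104.00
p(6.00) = 302.00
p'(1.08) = 15.44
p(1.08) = 8.18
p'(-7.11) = -131.98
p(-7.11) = 485.41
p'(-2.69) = -52.42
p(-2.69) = 77.88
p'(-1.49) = -30.82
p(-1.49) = 27.94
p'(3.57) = 60.26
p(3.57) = 102.42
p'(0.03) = -3.46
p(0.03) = 1.89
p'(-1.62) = -33.16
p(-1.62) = 32.10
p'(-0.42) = -11.56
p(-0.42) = 5.27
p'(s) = 18*s - 4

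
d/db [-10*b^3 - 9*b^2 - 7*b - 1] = -30*b^2 - 18*b - 7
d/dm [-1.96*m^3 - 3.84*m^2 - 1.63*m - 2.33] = -5.88*m^2 - 7.68*m - 1.63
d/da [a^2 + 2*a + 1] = 2*a + 2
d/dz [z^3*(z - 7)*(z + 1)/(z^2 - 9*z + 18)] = z^2*(3*z^4 - 48*z^3 + 245*z^2 - 306*z - 378)/(z^4 - 18*z^3 + 117*z^2 - 324*z + 324)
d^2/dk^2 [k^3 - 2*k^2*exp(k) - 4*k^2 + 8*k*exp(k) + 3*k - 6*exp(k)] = -2*k^2*exp(k) + 6*k + 6*exp(k) - 8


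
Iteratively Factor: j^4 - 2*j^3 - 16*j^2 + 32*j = (j - 4)*(j^3 + 2*j^2 - 8*j) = j*(j - 4)*(j^2 + 2*j - 8) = j*(j - 4)*(j + 4)*(j - 2)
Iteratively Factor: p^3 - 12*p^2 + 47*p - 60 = (p - 4)*(p^2 - 8*p + 15) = (p - 4)*(p - 3)*(p - 5)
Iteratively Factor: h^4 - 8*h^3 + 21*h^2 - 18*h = (h - 3)*(h^3 - 5*h^2 + 6*h) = (h - 3)*(h - 2)*(h^2 - 3*h) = (h - 3)^2*(h - 2)*(h)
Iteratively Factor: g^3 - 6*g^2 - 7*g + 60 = (g + 3)*(g^2 - 9*g + 20) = (g - 5)*(g + 3)*(g - 4)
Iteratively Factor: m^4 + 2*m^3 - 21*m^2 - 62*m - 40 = (m + 2)*(m^3 - 21*m - 20) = (m + 1)*(m + 2)*(m^2 - m - 20) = (m + 1)*(m + 2)*(m + 4)*(m - 5)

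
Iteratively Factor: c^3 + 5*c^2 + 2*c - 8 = (c + 2)*(c^2 + 3*c - 4) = (c - 1)*(c + 2)*(c + 4)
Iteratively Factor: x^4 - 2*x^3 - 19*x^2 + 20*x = (x)*(x^3 - 2*x^2 - 19*x + 20) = x*(x - 1)*(x^2 - x - 20) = x*(x - 5)*(x - 1)*(x + 4)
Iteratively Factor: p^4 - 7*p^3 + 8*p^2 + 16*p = (p)*(p^3 - 7*p^2 + 8*p + 16) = p*(p - 4)*(p^2 - 3*p - 4) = p*(p - 4)*(p + 1)*(p - 4)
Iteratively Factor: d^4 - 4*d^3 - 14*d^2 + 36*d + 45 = (d + 1)*(d^3 - 5*d^2 - 9*d + 45) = (d + 1)*(d + 3)*(d^2 - 8*d + 15) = (d - 3)*(d + 1)*(d + 3)*(d - 5)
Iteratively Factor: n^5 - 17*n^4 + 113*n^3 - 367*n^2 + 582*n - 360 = (n - 3)*(n^4 - 14*n^3 + 71*n^2 - 154*n + 120) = (n - 3)*(n - 2)*(n^3 - 12*n^2 + 47*n - 60) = (n - 4)*(n - 3)*(n - 2)*(n^2 - 8*n + 15) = (n - 4)*(n - 3)^2*(n - 2)*(n - 5)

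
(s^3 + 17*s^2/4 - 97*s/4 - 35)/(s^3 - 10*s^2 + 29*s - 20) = (4*s^2 + 33*s + 35)/(4*(s^2 - 6*s + 5))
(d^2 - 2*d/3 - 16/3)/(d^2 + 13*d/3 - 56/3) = (d + 2)/(d + 7)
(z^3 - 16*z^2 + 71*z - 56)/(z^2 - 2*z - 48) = (z^2 - 8*z + 7)/(z + 6)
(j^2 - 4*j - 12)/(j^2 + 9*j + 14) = (j - 6)/(j + 7)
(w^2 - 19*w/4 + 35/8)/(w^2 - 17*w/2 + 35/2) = (w - 5/4)/(w - 5)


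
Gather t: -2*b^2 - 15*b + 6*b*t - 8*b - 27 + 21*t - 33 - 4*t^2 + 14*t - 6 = -2*b^2 - 23*b - 4*t^2 + t*(6*b + 35) - 66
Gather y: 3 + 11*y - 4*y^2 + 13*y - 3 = -4*y^2 + 24*y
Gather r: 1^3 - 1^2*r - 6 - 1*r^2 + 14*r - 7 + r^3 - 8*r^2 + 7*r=r^3 - 9*r^2 + 20*r - 12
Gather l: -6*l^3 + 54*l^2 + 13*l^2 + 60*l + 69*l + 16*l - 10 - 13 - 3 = -6*l^3 + 67*l^2 + 145*l - 26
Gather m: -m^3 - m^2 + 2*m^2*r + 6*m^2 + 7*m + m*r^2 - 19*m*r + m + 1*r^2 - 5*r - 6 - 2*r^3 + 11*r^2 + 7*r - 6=-m^3 + m^2*(2*r + 5) + m*(r^2 - 19*r + 8) - 2*r^3 + 12*r^2 + 2*r - 12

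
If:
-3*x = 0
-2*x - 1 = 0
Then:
No Solution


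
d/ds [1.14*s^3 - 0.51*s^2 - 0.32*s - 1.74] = 3.42*s^2 - 1.02*s - 0.32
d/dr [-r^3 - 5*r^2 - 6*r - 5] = -3*r^2 - 10*r - 6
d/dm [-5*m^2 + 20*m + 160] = 20 - 10*m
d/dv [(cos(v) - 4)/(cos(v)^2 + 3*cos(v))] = (sin(v) - 12*sin(v)/cos(v)^2 - 8*tan(v))/(cos(v) + 3)^2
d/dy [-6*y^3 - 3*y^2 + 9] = 6*y*(-3*y - 1)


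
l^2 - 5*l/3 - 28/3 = (l - 4)*(l + 7/3)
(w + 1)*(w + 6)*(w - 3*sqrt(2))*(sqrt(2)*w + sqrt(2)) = sqrt(2)*w^4 - 6*w^3 + 8*sqrt(2)*w^3 - 48*w^2 + 13*sqrt(2)*w^2 - 78*w + 6*sqrt(2)*w - 36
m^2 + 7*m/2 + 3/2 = (m + 1/2)*(m + 3)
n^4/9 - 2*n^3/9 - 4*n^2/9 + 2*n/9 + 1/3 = (n/3 + 1/3)^2*(n - 3)*(n - 1)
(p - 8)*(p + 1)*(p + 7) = p^3 - 57*p - 56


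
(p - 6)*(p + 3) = p^2 - 3*p - 18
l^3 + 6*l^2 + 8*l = l*(l + 2)*(l + 4)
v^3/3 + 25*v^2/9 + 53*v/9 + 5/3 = (v/3 + 1)*(v + 1/3)*(v + 5)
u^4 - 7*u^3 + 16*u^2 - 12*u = u*(u - 3)*(u - 2)^2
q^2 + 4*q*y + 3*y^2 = (q + y)*(q + 3*y)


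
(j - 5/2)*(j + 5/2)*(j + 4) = j^3 + 4*j^2 - 25*j/4 - 25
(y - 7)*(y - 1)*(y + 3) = y^3 - 5*y^2 - 17*y + 21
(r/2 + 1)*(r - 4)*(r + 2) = r^3/2 - 6*r - 8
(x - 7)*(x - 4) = x^2 - 11*x + 28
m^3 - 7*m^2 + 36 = (m - 6)*(m - 3)*(m + 2)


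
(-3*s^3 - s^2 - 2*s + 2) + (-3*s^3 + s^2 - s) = -6*s^3 - 3*s + 2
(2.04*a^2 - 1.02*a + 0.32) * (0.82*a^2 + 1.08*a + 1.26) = 1.6728*a^4 + 1.3668*a^3 + 1.7312*a^2 - 0.9396*a + 0.4032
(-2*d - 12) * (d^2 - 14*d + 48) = -2*d^3 + 16*d^2 + 72*d - 576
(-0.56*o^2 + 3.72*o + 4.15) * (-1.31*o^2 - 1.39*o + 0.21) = 0.7336*o^4 - 4.0948*o^3 - 10.7249*o^2 - 4.9873*o + 0.8715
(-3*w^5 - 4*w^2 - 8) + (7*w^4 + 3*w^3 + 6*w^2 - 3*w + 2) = -3*w^5 + 7*w^4 + 3*w^3 + 2*w^2 - 3*w - 6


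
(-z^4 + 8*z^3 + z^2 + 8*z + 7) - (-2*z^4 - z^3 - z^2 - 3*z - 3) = z^4 + 9*z^3 + 2*z^2 + 11*z + 10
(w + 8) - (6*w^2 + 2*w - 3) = -6*w^2 - w + 11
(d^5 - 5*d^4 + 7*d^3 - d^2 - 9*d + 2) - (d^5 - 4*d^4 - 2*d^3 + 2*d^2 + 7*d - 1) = -d^4 + 9*d^3 - 3*d^2 - 16*d + 3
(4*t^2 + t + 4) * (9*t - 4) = 36*t^3 - 7*t^2 + 32*t - 16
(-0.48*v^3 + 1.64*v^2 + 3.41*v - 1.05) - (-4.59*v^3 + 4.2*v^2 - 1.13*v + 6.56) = 4.11*v^3 - 2.56*v^2 + 4.54*v - 7.61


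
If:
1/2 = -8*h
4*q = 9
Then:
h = -1/16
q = 9/4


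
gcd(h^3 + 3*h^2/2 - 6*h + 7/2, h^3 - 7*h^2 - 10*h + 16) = h - 1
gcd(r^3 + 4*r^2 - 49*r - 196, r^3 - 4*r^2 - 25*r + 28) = r^2 - 3*r - 28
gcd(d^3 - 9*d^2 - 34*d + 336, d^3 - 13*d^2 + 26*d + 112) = d^2 - 15*d + 56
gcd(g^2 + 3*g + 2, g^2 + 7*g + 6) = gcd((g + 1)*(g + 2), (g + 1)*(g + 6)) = g + 1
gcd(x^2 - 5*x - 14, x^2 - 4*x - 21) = x - 7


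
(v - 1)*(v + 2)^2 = v^3 + 3*v^2 - 4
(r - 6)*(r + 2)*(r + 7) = r^3 + 3*r^2 - 40*r - 84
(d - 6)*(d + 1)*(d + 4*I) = d^3 - 5*d^2 + 4*I*d^2 - 6*d - 20*I*d - 24*I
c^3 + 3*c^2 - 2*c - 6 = (c + 3)*(c - sqrt(2))*(c + sqrt(2))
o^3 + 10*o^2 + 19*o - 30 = (o - 1)*(o + 5)*(o + 6)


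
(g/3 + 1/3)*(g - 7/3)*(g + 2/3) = g^3/3 - 2*g^2/9 - 29*g/27 - 14/27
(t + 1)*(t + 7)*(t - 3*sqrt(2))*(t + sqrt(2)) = t^4 - 2*sqrt(2)*t^3 + 8*t^3 - 16*sqrt(2)*t^2 + t^2 - 48*t - 14*sqrt(2)*t - 42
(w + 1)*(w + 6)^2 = w^3 + 13*w^2 + 48*w + 36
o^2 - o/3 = o*(o - 1/3)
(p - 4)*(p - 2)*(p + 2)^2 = p^4 - 2*p^3 - 12*p^2 + 8*p + 32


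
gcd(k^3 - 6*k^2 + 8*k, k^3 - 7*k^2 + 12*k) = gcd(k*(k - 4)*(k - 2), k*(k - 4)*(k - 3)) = k^2 - 4*k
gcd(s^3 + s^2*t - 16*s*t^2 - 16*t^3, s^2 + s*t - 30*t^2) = 1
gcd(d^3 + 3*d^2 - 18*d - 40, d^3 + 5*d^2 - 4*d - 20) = d^2 + 7*d + 10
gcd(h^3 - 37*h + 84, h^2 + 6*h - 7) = h + 7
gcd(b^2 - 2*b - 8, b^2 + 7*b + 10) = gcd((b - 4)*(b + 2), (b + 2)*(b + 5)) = b + 2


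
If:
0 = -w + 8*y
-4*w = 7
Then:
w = -7/4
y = -7/32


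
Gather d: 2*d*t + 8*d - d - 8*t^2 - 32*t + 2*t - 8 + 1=d*(2*t + 7) - 8*t^2 - 30*t - 7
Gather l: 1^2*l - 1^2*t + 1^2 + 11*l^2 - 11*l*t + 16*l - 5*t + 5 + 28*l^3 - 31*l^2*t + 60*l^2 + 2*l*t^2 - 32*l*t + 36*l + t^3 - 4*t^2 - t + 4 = 28*l^3 + l^2*(71 - 31*t) + l*(2*t^2 - 43*t + 53) + t^3 - 4*t^2 - 7*t + 10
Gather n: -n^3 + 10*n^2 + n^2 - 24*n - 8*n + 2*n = -n^3 + 11*n^2 - 30*n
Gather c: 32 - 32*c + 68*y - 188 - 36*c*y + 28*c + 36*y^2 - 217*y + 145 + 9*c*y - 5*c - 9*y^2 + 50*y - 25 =c*(-27*y - 9) + 27*y^2 - 99*y - 36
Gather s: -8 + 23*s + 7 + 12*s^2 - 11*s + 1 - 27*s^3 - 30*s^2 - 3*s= -27*s^3 - 18*s^2 + 9*s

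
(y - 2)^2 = y^2 - 4*y + 4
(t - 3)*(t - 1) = t^2 - 4*t + 3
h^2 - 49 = (h - 7)*(h + 7)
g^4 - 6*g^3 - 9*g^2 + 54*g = g*(g - 6)*(g - 3)*(g + 3)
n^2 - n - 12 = (n - 4)*(n + 3)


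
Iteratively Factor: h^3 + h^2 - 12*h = (h + 4)*(h^2 - 3*h) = h*(h + 4)*(h - 3)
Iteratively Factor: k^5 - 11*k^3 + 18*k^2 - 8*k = (k)*(k^4 - 11*k^2 + 18*k - 8) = k*(k - 1)*(k^3 + k^2 - 10*k + 8) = k*(k - 1)*(k + 4)*(k^2 - 3*k + 2) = k*(k - 1)^2*(k + 4)*(k - 2)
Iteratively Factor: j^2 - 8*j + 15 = (j - 3)*(j - 5)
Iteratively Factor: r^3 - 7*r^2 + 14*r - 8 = (r - 1)*(r^2 - 6*r + 8) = (r - 4)*(r - 1)*(r - 2)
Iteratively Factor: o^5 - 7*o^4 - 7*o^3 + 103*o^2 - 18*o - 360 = (o + 3)*(o^4 - 10*o^3 + 23*o^2 + 34*o - 120) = (o - 4)*(o + 3)*(o^3 - 6*o^2 - o + 30) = (o - 4)*(o - 3)*(o + 3)*(o^2 - 3*o - 10) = (o - 4)*(o - 3)*(o + 2)*(o + 3)*(o - 5)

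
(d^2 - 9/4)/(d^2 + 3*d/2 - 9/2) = (d + 3/2)/(d + 3)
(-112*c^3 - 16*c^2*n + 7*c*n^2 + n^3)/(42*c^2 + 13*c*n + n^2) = (-16*c^2 + n^2)/(6*c + n)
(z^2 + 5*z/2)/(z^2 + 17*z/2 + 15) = z/(z + 6)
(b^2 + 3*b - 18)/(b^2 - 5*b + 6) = (b + 6)/(b - 2)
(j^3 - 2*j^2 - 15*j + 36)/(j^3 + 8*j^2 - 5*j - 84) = (j - 3)/(j + 7)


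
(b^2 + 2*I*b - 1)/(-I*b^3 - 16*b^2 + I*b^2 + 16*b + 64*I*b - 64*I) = (I*b^2 - 2*b - I)/(b^3 - b^2*(1 + 16*I) + 16*b*(-4 + I) + 64)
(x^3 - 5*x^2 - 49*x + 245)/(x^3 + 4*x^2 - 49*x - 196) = (x - 5)/(x + 4)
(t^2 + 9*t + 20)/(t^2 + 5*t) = (t + 4)/t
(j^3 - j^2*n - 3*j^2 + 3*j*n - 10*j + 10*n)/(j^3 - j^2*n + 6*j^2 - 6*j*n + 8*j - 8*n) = (j - 5)/(j + 4)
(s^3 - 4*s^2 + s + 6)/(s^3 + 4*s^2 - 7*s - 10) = (s - 3)/(s + 5)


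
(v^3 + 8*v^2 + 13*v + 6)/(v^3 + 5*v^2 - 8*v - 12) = (v + 1)/(v - 2)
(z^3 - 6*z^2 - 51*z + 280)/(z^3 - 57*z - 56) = (z - 5)/(z + 1)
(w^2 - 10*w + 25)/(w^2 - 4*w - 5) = (w - 5)/(w + 1)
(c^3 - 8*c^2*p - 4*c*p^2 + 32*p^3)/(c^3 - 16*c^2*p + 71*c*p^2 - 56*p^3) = (c^2 - 4*p^2)/(c^2 - 8*c*p + 7*p^2)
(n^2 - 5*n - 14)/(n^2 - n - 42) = (n + 2)/(n + 6)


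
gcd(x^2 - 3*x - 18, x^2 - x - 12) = x + 3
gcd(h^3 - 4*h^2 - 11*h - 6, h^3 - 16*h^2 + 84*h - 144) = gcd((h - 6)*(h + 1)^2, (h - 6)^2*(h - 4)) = h - 6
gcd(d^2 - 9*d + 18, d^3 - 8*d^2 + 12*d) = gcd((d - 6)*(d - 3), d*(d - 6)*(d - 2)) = d - 6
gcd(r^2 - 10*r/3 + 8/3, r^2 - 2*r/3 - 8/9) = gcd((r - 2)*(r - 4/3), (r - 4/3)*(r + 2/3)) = r - 4/3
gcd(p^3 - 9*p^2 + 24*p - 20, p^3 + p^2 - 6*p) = p - 2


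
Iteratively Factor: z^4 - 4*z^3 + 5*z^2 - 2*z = (z - 1)*(z^3 - 3*z^2 + 2*z) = z*(z - 1)*(z^2 - 3*z + 2) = z*(z - 2)*(z - 1)*(z - 1)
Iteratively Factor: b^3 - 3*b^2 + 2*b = (b - 2)*(b^2 - b) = (b - 2)*(b - 1)*(b)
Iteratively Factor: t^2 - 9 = (t - 3)*(t + 3)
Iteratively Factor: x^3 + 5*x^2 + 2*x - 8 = (x + 4)*(x^2 + x - 2) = (x - 1)*(x + 4)*(x + 2)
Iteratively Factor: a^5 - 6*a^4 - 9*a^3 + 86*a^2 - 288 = (a - 3)*(a^4 - 3*a^3 - 18*a^2 + 32*a + 96) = (a - 3)*(a + 3)*(a^3 - 6*a^2 + 32) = (a - 3)*(a + 2)*(a + 3)*(a^2 - 8*a + 16) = (a - 4)*(a - 3)*(a + 2)*(a + 3)*(a - 4)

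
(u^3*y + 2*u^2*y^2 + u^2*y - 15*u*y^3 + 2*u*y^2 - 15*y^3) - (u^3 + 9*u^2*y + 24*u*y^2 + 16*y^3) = u^3*y - u^3 + 2*u^2*y^2 - 8*u^2*y - 15*u*y^3 - 22*u*y^2 - 31*y^3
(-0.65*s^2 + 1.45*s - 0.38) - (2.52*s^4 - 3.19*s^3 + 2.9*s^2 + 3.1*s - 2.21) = -2.52*s^4 + 3.19*s^3 - 3.55*s^2 - 1.65*s + 1.83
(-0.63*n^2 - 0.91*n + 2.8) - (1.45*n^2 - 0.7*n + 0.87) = -2.08*n^2 - 0.21*n + 1.93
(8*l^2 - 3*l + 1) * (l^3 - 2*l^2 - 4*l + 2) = 8*l^5 - 19*l^4 - 25*l^3 + 26*l^2 - 10*l + 2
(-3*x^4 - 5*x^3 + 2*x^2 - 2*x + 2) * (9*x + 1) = -27*x^5 - 48*x^4 + 13*x^3 - 16*x^2 + 16*x + 2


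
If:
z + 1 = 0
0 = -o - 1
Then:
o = -1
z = -1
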